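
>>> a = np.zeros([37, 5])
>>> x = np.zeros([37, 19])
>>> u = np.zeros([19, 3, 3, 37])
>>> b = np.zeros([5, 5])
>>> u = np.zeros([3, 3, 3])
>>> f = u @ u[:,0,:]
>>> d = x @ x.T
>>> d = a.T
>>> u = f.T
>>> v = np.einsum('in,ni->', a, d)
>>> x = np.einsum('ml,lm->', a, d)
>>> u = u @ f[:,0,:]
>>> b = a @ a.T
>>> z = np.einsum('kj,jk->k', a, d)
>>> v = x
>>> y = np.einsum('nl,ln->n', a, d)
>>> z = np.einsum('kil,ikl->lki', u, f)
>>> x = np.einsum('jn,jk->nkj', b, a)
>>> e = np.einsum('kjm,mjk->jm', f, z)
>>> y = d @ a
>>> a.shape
(37, 5)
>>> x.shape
(37, 5, 37)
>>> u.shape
(3, 3, 3)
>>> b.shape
(37, 37)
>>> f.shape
(3, 3, 3)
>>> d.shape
(5, 37)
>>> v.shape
()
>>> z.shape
(3, 3, 3)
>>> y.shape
(5, 5)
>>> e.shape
(3, 3)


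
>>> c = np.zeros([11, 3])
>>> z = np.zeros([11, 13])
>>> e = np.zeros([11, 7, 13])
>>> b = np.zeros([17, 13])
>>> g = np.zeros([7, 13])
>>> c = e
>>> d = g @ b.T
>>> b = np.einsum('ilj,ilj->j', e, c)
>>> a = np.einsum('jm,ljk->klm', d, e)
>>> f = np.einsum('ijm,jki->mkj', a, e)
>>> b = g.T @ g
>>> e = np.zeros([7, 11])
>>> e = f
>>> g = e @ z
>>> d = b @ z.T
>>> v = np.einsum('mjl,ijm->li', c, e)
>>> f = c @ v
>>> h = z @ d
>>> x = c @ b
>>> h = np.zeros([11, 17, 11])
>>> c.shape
(11, 7, 13)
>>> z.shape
(11, 13)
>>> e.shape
(17, 7, 11)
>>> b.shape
(13, 13)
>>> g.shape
(17, 7, 13)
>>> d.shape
(13, 11)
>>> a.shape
(13, 11, 17)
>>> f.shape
(11, 7, 17)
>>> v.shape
(13, 17)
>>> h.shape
(11, 17, 11)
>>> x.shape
(11, 7, 13)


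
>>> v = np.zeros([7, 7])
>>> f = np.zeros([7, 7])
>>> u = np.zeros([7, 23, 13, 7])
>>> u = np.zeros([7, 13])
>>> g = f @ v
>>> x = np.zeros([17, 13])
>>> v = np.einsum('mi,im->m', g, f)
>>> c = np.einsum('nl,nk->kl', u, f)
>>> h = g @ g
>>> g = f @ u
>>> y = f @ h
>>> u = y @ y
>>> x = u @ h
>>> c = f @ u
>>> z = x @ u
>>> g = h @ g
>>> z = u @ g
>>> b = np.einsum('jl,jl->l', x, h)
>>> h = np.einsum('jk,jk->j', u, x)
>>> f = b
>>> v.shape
(7,)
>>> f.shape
(7,)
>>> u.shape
(7, 7)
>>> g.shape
(7, 13)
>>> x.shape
(7, 7)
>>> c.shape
(7, 7)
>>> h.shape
(7,)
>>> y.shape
(7, 7)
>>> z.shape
(7, 13)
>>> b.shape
(7,)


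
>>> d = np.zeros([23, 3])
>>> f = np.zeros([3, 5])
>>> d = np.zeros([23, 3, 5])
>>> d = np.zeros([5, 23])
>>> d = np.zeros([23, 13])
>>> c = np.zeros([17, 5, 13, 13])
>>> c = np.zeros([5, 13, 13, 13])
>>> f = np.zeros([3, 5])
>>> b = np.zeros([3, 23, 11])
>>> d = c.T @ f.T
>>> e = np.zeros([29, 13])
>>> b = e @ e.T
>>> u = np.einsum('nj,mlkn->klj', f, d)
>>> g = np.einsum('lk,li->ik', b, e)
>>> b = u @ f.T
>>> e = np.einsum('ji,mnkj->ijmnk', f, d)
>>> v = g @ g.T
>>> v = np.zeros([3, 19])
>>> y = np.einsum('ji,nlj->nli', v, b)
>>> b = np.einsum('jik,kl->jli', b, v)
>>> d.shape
(13, 13, 13, 3)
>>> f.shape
(3, 5)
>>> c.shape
(5, 13, 13, 13)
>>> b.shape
(13, 19, 13)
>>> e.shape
(5, 3, 13, 13, 13)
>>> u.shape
(13, 13, 5)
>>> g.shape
(13, 29)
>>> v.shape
(3, 19)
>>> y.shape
(13, 13, 19)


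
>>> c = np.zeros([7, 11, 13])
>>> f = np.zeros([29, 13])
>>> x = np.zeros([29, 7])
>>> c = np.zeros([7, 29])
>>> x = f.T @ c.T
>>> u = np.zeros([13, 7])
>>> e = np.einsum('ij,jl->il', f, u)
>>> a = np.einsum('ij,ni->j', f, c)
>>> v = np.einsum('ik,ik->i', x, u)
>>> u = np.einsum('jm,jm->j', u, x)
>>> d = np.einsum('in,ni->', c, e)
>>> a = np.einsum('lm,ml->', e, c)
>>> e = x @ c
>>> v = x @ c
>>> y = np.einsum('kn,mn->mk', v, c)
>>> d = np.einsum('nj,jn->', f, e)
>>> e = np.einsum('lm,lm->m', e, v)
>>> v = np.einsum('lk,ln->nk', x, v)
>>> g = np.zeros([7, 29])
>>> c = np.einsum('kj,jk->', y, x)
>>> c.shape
()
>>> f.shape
(29, 13)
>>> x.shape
(13, 7)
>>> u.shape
(13,)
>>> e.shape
(29,)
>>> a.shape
()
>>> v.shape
(29, 7)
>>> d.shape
()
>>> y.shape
(7, 13)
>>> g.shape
(7, 29)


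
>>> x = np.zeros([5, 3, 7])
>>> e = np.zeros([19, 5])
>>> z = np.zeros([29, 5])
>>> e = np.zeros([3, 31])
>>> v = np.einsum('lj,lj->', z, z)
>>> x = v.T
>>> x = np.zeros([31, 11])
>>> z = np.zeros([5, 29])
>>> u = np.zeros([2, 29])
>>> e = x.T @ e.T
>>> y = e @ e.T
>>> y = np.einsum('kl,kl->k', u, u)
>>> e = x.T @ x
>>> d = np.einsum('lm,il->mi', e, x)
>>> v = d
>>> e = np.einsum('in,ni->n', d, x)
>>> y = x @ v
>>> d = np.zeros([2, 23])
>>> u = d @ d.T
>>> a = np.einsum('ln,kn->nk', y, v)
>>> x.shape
(31, 11)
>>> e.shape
(31,)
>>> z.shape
(5, 29)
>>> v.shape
(11, 31)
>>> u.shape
(2, 2)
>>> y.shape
(31, 31)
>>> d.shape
(2, 23)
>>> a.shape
(31, 11)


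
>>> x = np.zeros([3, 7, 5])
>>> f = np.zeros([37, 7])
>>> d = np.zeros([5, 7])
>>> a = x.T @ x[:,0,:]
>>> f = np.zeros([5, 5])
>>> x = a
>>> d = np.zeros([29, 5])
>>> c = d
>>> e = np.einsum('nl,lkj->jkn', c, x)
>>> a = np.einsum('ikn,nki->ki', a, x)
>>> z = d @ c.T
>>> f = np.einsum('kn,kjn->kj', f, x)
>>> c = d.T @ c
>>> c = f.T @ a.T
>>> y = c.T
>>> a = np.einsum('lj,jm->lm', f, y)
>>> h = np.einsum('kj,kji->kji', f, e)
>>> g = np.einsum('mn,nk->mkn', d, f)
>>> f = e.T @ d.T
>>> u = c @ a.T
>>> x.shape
(5, 7, 5)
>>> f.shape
(29, 7, 29)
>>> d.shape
(29, 5)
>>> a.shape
(5, 7)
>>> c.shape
(7, 7)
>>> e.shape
(5, 7, 29)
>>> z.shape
(29, 29)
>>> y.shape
(7, 7)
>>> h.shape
(5, 7, 29)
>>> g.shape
(29, 7, 5)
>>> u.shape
(7, 5)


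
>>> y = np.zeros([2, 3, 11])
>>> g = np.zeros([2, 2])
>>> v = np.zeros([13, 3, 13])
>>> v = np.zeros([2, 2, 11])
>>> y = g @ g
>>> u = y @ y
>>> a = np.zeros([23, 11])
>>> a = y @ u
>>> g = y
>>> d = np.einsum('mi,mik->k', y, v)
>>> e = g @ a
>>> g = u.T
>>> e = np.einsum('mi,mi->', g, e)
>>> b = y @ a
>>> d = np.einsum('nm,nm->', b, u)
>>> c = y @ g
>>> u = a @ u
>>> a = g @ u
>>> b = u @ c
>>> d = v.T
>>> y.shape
(2, 2)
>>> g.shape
(2, 2)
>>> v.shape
(2, 2, 11)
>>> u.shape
(2, 2)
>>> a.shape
(2, 2)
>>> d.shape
(11, 2, 2)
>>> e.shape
()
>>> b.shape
(2, 2)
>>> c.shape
(2, 2)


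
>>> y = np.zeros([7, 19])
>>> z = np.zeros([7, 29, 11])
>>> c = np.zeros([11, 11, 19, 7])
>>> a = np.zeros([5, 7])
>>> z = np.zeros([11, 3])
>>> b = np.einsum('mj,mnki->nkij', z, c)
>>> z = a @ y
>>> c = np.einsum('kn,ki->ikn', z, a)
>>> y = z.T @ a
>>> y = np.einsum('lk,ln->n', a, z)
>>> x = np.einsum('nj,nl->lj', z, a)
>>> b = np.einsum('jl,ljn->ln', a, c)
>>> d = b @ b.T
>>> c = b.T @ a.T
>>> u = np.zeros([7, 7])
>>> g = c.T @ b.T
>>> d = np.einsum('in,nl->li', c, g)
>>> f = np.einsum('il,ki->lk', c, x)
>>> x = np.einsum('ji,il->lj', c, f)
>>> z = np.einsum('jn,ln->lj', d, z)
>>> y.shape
(19,)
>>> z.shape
(5, 7)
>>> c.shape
(19, 5)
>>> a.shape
(5, 7)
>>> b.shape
(7, 19)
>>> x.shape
(7, 19)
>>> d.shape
(7, 19)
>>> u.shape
(7, 7)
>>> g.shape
(5, 7)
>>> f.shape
(5, 7)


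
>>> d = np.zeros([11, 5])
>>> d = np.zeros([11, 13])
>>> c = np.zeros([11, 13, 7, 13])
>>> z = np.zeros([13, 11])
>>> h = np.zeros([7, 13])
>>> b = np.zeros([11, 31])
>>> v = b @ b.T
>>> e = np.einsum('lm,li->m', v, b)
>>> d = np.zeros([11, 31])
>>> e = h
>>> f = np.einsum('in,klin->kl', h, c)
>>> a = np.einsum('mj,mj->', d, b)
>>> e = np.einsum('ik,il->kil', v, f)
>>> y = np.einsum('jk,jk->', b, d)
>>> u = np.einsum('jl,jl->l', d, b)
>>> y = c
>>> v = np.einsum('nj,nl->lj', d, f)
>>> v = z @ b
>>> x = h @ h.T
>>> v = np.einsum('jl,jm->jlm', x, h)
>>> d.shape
(11, 31)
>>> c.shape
(11, 13, 7, 13)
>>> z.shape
(13, 11)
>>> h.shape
(7, 13)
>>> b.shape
(11, 31)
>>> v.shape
(7, 7, 13)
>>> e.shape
(11, 11, 13)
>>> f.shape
(11, 13)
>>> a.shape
()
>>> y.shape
(11, 13, 7, 13)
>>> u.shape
(31,)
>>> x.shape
(7, 7)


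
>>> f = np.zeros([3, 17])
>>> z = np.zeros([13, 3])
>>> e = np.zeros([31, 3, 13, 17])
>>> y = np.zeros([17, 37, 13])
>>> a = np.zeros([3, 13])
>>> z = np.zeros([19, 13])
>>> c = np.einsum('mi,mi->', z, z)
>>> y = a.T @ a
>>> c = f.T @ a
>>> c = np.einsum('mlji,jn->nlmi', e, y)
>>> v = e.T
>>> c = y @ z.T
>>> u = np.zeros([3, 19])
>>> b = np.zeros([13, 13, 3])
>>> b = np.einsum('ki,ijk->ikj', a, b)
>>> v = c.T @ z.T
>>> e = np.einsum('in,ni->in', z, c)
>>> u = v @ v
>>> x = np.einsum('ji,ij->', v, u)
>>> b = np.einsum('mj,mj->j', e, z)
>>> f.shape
(3, 17)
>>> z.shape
(19, 13)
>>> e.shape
(19, 13)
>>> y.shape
(13, 13)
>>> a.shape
(3, 13)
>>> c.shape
(13, 19)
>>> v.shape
(19, 19)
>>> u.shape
(19, 19)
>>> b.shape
(13,)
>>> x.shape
()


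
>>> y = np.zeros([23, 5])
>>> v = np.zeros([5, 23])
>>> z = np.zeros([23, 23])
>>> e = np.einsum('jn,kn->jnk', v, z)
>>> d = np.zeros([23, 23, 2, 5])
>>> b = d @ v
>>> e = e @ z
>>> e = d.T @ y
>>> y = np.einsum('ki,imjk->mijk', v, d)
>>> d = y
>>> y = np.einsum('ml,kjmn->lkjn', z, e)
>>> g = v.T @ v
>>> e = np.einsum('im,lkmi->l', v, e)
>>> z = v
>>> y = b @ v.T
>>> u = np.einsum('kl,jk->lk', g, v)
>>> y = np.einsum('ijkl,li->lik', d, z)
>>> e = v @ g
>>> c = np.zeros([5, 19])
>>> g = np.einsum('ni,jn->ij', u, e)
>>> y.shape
(5, 23, 2)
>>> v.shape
(5, 23)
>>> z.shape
(5, 23)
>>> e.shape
(5, 23)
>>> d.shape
(23, 23, 2, 5)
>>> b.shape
(23, 23, 2, 23)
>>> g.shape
(23, 5)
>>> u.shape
(23, 23)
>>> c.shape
(5, 19)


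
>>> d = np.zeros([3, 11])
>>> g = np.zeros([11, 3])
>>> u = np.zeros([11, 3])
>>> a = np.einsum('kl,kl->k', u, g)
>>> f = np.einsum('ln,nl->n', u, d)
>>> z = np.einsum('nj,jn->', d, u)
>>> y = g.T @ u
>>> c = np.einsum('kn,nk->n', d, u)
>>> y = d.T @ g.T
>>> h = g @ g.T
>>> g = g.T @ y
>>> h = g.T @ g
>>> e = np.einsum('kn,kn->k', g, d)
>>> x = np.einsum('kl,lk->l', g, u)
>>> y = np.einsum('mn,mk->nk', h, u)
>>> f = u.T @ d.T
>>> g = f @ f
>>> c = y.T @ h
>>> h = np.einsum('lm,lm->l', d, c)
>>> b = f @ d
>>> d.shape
(3, 11)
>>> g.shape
(3, 3)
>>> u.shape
(11, 3)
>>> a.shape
(11,)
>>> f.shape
(3, 3)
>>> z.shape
()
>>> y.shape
(11, 3)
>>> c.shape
(3, 11)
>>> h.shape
(3,)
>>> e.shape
(3,)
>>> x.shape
(11,)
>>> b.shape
(3, 11)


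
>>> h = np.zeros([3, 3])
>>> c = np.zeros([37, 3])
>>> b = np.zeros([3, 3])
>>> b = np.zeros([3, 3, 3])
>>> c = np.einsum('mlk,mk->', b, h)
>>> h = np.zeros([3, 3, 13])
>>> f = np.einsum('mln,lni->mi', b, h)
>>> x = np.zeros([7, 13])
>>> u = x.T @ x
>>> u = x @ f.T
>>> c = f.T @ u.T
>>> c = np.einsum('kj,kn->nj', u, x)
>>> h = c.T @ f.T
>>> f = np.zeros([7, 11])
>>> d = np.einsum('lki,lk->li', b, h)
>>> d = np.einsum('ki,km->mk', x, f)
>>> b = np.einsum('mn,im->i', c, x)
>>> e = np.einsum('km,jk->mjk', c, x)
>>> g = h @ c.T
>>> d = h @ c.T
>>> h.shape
(3, 3)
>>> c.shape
(13, 3)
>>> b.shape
(7,)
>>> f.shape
(7, 11)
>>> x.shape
(7, 13)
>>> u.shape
(7, 3)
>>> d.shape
(3, 13)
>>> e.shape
(3, 7, 13)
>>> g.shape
(3, 13)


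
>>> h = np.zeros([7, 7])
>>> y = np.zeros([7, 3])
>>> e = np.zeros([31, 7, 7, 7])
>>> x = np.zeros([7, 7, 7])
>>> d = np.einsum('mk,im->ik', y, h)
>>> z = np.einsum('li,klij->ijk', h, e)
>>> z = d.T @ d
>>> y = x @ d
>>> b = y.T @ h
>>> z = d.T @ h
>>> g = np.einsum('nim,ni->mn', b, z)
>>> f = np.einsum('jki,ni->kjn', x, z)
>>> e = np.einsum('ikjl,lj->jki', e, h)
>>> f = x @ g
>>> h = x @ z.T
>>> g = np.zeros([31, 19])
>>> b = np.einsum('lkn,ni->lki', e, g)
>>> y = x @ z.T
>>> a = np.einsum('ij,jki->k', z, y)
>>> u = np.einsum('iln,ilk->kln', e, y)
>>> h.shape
(7, 7, 3)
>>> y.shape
(7, 7, 3)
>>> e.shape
(7, 7, 31)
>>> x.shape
(7, 7, 7)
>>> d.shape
(7, 3)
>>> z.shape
(3, 7)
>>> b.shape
(7, 7, 19)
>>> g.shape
(31, 19)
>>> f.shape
(7, 7, 3)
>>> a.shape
(7,)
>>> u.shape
(3, 7, 31)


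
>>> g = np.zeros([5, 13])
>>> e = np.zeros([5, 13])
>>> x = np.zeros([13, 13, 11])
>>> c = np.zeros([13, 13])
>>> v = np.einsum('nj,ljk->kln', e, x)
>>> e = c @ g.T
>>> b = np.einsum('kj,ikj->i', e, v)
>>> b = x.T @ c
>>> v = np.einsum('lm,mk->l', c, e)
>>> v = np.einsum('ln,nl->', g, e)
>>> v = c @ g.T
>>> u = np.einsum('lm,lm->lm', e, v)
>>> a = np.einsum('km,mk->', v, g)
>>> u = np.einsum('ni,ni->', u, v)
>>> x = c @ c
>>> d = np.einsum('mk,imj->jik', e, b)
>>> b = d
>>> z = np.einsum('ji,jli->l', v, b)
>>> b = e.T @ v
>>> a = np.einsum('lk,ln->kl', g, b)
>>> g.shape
(5, 13)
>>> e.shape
(13, 5)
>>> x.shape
(13, 13)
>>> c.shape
(13, 13)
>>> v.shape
(13, 5)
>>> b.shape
(5, 5)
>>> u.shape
()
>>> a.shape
(13, 5)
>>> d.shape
(13, 11, 5)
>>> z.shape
(11,)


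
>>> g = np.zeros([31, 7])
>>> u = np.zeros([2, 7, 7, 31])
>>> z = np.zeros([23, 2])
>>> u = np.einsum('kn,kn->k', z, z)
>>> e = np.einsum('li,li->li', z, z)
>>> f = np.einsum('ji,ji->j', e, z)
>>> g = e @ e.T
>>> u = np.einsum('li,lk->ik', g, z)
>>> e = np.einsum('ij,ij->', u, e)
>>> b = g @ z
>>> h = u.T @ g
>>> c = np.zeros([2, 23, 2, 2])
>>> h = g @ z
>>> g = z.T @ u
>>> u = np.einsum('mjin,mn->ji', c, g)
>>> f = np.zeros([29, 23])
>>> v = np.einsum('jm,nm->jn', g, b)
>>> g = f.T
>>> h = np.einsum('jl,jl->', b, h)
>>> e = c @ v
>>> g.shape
(23, 29)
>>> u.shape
(23, 2)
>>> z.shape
(23, 2)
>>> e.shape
(2, 23, 2, 23)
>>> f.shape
(29, 23)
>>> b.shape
(23, 2)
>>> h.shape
()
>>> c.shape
(2, 23, 2, 2)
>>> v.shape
(2, 23)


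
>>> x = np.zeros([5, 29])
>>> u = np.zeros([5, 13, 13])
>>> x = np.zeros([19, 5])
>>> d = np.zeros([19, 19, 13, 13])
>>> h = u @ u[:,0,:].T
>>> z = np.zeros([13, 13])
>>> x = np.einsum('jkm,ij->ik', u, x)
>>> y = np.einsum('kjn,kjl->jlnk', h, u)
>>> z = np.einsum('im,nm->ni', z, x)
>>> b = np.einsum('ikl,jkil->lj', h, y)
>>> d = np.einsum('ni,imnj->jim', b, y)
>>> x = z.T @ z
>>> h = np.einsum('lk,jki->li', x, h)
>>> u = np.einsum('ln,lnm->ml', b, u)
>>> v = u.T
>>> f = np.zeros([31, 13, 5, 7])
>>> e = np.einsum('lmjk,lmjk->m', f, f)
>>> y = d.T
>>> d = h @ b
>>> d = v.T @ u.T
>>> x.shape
(13, 13)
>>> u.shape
(13, 5)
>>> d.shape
(13, 13)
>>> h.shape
(13, 5)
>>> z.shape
(19, 13)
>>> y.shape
(13, 13, 5)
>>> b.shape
(5, 13)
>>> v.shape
(5, 13)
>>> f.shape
(31, 13, 5, 7)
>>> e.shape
(13,)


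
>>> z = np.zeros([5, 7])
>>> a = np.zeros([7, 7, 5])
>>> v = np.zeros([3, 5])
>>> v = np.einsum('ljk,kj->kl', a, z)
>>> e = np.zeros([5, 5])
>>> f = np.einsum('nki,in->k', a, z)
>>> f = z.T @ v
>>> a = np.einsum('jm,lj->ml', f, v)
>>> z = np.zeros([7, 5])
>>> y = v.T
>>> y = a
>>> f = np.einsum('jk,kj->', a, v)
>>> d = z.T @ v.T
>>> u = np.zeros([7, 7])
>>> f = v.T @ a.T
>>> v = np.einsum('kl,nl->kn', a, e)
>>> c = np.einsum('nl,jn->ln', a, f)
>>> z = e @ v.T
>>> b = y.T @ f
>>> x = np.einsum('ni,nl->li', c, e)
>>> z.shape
(5, 7)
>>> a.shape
(7, 5)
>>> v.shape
(7, 5)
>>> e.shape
(5, 5)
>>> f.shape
(7, 7)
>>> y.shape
(7, 5)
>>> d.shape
(5, 5)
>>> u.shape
(7, 7)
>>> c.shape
(5, 7)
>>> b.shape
(5, 7)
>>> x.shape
(5, 7)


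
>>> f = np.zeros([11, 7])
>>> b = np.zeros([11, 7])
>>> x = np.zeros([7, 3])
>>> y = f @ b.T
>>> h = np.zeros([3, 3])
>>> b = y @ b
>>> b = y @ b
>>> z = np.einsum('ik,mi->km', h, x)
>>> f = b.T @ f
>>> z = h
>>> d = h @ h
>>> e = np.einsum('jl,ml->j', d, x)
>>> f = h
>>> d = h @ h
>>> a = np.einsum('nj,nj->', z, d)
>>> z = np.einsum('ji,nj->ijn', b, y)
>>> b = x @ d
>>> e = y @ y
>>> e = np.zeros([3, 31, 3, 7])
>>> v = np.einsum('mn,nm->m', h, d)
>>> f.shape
(3, 3)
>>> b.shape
(7, 3)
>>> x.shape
(7, 3)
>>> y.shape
(11, 11)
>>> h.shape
(3, 3)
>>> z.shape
(7, 11, 11)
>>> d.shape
(3, 3)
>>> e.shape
(3, 31, 3, 7)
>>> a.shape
()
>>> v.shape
(3,)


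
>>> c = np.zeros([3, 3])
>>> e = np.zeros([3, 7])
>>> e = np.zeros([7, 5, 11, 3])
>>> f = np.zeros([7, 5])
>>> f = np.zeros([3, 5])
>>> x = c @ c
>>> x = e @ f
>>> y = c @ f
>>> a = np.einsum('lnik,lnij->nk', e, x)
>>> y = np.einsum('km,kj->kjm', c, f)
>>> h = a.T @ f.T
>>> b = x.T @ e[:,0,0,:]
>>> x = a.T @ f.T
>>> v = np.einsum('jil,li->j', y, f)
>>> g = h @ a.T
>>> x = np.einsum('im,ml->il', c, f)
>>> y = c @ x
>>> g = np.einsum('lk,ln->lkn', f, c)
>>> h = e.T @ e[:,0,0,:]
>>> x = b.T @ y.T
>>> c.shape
(3, 3)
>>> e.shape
(7, 5, 11, 3)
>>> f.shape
(3, 5)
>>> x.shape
(3, 5, 11, 3)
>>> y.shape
(3, 5)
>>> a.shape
(5, 3)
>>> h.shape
(3, 11, 5, 3)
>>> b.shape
(5, 11, 5, 3)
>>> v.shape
(3,)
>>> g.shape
(3, 5, 3)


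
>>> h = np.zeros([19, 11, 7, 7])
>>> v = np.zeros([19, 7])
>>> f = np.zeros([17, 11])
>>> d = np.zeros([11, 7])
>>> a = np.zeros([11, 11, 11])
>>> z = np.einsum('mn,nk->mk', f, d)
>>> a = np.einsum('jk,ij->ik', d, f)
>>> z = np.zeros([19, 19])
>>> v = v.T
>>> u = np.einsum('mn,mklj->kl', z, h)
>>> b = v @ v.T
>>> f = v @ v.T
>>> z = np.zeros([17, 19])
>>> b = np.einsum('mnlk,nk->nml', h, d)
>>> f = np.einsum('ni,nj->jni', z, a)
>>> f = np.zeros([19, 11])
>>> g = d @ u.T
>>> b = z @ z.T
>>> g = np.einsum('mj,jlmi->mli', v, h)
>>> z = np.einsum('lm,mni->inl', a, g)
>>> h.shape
(19, 11, 7, 7)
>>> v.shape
(7, 19)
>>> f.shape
(19, 11)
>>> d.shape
(11, 7)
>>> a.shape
(17, 7)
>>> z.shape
(7, 11, 17)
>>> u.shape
(11, 7)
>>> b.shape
(17, 17)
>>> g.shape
(7, 11, 7)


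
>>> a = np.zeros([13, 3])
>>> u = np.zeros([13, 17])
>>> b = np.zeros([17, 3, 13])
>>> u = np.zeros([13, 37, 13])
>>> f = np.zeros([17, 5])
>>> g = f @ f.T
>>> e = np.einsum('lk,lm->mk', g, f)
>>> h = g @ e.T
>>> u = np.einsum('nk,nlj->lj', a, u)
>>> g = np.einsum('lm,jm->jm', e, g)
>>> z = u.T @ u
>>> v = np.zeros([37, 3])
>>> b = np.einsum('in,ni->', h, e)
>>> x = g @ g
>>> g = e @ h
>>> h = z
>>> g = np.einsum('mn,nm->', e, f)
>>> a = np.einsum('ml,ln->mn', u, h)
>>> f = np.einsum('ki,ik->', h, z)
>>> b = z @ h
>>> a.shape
(37, 13)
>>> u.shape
(37, 13)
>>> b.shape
(13, 13)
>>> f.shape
()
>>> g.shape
()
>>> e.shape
(5, 17)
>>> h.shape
(13, 13)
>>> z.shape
(13, 13)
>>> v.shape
(37, 3)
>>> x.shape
(17, 17)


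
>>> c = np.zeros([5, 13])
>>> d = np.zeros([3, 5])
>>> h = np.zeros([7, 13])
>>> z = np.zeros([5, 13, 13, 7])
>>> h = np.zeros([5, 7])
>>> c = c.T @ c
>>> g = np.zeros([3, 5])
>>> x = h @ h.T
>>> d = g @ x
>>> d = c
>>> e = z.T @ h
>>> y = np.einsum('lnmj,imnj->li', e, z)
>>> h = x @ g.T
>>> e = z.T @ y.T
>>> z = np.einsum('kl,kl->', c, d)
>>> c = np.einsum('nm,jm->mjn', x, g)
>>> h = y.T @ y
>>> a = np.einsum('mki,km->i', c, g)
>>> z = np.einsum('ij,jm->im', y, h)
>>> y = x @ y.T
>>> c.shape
(5, 3, 5)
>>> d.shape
(13, 13)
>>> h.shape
(5, 5)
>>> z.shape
(7, 5)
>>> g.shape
(3, 5)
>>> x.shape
(5, 5)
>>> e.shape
(7, 13, 13, 7)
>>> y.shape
(5, 7)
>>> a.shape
(5,)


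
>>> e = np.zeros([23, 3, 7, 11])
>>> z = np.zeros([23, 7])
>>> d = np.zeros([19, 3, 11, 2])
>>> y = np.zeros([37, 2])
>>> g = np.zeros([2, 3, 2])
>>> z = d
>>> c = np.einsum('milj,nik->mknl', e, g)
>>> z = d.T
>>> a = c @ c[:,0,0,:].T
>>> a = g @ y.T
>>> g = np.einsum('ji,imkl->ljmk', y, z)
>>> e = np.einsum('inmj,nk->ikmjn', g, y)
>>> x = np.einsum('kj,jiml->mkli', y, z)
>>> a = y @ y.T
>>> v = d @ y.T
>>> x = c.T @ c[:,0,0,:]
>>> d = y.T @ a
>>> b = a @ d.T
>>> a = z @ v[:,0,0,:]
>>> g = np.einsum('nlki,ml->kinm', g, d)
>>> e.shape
(19, 2, 11, 3, 37)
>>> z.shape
(2, 11, 3, 19)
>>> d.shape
(2, 37)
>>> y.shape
(37, 2)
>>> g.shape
(11, 3, 19, 2)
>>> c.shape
(23, 2, 2, 7)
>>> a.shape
(2, 11, 3, 37)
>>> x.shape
(7, 2, 2, 7)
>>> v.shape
(19, 3, 11, 37)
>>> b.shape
(37, 2)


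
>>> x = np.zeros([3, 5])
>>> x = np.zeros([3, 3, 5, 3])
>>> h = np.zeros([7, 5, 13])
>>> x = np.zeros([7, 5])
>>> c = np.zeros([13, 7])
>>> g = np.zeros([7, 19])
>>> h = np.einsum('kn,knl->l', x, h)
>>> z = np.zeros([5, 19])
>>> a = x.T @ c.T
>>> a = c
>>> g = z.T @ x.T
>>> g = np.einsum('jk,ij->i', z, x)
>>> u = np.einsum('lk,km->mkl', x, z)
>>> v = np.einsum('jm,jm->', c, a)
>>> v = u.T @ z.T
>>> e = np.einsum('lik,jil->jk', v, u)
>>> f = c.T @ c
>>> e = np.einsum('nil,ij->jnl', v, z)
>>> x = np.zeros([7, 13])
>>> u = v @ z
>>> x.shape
(7, 13)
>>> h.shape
(13,)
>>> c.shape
(13, 7)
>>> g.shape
(7,)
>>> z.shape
(5, 19)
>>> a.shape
(13, 7)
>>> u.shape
(7, 5, 19)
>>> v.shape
(7, 5, 5)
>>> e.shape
(19, 7, 5)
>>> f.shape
(7, 7)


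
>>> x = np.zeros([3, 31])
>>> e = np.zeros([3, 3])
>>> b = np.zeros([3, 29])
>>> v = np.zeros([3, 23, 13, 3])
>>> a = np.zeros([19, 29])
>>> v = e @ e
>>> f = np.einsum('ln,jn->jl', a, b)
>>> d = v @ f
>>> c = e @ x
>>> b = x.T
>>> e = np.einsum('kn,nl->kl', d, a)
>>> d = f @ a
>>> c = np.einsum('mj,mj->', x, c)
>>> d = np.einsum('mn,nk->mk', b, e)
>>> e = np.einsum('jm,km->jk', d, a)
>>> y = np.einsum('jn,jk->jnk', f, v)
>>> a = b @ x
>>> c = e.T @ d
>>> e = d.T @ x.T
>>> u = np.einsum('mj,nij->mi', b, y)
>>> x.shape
(3, 31)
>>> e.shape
(29, 3)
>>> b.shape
(31, 3)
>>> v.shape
(3, 3)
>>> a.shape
(31, 31)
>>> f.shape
(3, 19)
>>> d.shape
(31, 29)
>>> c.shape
(19, 29)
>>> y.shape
(3, 19, 3)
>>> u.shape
(31, 19)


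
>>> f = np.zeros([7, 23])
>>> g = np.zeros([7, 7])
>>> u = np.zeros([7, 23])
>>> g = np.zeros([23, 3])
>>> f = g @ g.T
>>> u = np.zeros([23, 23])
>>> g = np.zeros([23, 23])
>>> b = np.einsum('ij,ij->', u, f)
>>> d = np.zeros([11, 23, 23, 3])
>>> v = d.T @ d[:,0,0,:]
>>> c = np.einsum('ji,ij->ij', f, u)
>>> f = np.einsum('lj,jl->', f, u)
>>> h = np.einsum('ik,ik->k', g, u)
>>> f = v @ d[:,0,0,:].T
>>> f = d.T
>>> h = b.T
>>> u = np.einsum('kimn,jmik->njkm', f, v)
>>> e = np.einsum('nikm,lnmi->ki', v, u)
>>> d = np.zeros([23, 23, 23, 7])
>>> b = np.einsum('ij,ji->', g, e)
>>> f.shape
(3, 23, 23, 11)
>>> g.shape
(23, 23)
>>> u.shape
(11, 3, 3, 23)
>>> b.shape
()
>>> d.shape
(23, 23, 23, 7)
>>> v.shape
(3, 23, 23, 3)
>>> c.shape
(23, 23)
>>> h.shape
()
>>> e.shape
(23, 23)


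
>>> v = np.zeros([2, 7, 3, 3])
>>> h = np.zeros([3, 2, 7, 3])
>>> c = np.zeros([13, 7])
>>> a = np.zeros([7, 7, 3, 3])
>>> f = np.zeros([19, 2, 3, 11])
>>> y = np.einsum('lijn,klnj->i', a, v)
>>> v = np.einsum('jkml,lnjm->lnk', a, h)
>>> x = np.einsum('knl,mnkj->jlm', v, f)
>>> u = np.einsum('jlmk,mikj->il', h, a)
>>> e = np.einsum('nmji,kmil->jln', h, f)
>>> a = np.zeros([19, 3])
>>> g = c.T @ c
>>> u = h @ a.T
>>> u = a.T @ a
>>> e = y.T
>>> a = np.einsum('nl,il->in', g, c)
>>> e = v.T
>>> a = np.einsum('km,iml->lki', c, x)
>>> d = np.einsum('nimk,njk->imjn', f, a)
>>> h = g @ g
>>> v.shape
(3, 2, 7)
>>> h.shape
(7, 7)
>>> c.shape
(13, 7)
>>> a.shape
(19, 13, 11)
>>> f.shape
(19, 2, 3, 11)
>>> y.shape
(7,)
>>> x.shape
(11, 7, 19)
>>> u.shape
(3, 3)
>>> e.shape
(7, 2, 3)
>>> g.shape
(7, 7)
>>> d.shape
(2, 3, 13, 19)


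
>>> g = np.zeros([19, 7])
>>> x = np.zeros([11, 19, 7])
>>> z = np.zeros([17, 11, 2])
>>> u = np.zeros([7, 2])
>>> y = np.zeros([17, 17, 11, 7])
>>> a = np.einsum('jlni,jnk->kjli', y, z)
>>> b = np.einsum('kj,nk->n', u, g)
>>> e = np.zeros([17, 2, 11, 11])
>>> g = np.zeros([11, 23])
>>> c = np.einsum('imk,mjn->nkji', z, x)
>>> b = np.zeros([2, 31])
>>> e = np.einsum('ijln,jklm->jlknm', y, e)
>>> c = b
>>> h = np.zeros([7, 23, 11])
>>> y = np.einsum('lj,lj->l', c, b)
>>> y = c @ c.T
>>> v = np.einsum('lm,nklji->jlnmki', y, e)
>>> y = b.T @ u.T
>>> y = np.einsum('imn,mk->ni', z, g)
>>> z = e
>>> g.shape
(11, 23)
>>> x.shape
(11, 19, 7)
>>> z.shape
(17, 11, 2, 7, 11)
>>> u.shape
(7, 2)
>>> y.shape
(2, 17)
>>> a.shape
(2, 17, 17, 7)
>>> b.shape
(2, 31)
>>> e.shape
(17, 11, 2, 7, 11)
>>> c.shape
(2, 31)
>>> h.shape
(7, 23, 11)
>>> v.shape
(7, 2, 17, 2, 11, 11)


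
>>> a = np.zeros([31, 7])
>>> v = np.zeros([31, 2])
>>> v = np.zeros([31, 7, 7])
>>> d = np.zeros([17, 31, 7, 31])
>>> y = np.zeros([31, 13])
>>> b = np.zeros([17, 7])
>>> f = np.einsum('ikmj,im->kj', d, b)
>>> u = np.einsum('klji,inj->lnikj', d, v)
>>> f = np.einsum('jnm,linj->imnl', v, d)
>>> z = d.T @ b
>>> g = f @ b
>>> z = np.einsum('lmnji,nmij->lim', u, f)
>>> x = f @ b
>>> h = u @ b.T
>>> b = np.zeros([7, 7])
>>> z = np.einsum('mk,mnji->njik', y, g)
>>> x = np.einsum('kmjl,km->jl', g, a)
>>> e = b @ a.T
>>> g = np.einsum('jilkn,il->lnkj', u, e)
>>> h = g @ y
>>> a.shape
(31, 7)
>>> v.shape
(31, 7, 7)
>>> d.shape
(17, 31, 7, 31)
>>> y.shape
(31, 13)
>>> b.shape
(7, 7)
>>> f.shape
(31, 7, 7, 17)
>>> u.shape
(31, 7, 31, 17, 7)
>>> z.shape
(7, 7, 7, 13)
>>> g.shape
(31, 7, 17, 31)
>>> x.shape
(7, 7)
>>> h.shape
(31, 7, 17, 13)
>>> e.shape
(7, 31)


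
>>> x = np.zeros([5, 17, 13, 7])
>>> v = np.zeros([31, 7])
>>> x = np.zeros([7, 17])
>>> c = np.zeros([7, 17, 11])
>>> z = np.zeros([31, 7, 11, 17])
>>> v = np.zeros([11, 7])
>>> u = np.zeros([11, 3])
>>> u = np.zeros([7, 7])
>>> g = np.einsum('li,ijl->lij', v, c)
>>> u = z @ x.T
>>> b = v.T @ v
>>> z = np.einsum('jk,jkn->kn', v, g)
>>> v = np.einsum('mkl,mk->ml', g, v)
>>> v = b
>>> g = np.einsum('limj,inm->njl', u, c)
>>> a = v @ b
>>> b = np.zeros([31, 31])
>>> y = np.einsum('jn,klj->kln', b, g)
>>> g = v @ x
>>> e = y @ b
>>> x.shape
(7, 17)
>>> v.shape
(7, 7)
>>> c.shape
(7, 17, 11)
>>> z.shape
(7, 17)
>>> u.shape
(31, 7, 11, 7)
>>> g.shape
(7, 17)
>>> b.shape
(31, 31)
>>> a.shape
(7, 7)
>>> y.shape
(17, 7, 31)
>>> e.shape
(17, 7, 31)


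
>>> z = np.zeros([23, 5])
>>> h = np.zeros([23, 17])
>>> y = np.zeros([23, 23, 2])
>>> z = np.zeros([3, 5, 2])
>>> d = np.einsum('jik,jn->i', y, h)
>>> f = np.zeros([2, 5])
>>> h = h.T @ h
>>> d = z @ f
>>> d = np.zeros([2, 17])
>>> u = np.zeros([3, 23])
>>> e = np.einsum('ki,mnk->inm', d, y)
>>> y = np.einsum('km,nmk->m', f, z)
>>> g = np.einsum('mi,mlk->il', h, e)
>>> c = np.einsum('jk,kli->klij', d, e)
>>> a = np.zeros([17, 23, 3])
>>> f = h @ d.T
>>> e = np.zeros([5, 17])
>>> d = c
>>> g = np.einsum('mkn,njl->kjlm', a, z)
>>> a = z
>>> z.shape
(3, 5, 2)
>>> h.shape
(17, 17)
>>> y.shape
(5,)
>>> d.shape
(17, 23, 23, 2)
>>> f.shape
(17, 2)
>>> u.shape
(3, 23)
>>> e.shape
(5, 17)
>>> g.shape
(23, 5, 2, 17)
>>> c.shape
(17, 23, 23, 2)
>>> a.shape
(3, 5, 2)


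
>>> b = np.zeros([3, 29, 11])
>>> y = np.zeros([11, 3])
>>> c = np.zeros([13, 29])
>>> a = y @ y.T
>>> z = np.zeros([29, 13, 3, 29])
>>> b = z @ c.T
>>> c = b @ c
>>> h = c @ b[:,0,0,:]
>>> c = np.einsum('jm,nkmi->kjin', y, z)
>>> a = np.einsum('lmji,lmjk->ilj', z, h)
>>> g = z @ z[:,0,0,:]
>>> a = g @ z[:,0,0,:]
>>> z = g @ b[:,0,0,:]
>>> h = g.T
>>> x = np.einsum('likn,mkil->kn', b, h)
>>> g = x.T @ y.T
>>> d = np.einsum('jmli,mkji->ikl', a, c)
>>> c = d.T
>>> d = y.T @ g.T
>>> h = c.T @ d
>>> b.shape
(29, 13, 3, 13)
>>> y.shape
(11, 3)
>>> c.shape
(3, 11, 29)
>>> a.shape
(29, 13, 3, 29)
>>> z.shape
(29, 13, 3, 13)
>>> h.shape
(29, 11, 13)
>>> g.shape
(13, 11)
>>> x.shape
(3, 13)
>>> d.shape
(3, 13)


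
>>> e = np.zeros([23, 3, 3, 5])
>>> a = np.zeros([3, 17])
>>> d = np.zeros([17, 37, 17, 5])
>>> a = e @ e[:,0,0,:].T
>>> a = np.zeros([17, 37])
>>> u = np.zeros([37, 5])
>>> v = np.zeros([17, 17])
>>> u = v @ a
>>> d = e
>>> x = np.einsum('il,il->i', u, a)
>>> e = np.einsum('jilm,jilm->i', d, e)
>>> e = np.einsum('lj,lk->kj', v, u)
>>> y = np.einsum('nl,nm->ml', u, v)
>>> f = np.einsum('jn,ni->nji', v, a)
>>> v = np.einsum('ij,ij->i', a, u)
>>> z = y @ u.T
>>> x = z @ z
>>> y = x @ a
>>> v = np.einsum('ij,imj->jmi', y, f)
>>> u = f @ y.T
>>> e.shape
(37, 17)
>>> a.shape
(17, 37)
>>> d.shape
(23, 3, 3, 5)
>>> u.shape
(17, 17, 17)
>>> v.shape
(37, 17, 17)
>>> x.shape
(17, 17)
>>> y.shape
(17, 37)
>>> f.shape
(17, 17, 37)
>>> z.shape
(17, 17)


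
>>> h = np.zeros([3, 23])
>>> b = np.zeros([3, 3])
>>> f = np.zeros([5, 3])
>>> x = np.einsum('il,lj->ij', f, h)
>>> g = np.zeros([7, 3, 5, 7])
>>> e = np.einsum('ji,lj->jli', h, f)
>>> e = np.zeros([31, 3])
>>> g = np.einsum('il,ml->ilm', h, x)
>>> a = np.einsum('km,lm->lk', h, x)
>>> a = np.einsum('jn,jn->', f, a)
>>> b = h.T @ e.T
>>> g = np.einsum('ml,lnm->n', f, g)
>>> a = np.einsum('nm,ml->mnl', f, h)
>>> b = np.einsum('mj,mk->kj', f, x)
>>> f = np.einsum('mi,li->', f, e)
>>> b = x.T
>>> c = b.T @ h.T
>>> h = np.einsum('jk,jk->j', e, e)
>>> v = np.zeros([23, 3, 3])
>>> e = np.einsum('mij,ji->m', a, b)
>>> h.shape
(31,)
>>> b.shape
(23, 5)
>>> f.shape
()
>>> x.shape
(5, 23)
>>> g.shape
(23,)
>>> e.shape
(3,)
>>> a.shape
(3, 5, 23)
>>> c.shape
(5, 3)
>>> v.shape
(23, 3, 3)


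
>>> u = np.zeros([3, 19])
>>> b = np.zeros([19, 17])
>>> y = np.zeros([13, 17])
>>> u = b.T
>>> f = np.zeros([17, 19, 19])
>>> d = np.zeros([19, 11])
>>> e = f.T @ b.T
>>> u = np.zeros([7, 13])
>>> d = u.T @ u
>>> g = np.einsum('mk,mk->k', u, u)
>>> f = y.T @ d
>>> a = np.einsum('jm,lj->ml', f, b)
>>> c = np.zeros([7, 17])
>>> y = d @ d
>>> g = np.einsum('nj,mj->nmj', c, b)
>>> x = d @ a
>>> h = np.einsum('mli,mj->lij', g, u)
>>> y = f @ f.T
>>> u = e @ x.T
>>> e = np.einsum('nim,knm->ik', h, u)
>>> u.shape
(19, 19, 13)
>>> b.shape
(19, 17)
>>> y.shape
(17, 17)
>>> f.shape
(17, 13)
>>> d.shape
(13, 13)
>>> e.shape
(17, 19)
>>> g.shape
(7, 19, 17)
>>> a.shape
(13, 19)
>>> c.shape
(7, 17)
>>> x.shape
(13, 19)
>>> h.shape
(19, 17, 13)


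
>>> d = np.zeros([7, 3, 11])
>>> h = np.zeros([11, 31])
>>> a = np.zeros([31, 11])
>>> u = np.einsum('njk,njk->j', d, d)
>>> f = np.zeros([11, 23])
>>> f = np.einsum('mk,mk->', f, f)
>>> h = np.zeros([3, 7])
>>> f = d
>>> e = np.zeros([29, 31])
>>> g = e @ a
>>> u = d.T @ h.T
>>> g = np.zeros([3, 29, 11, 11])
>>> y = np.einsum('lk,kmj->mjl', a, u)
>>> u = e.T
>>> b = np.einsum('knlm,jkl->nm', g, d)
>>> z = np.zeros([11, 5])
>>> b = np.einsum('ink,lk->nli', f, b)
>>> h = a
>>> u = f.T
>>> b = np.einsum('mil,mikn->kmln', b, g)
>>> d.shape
(7, 3, 11)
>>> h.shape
(31, 11)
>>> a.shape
(31, 11)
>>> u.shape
(11, 3, 7)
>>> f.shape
(7, 3, 11)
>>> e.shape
(29, 31)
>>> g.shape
(3, 29, 11, 11)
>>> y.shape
(3, 3, 31)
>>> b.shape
(11, 3, 7, 11)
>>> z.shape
(11, 5)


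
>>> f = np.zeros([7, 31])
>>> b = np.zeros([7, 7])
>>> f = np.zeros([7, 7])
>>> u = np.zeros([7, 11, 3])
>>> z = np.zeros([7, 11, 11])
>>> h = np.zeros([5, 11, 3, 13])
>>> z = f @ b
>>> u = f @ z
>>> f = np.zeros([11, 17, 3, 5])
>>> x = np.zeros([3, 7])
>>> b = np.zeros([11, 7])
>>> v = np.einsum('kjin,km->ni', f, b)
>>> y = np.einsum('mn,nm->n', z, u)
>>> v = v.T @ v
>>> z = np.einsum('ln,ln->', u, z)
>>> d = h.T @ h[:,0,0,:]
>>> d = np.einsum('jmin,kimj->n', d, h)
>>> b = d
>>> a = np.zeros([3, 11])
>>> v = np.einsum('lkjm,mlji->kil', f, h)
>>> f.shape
(11, 17, 3, 5)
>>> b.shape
(13,)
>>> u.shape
(7, 7)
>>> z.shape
()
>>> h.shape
(5, 11, 3, 13)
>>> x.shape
(3, 7)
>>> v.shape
(17, 13, 11)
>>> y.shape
(7,)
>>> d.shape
(13,)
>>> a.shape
(3, 11)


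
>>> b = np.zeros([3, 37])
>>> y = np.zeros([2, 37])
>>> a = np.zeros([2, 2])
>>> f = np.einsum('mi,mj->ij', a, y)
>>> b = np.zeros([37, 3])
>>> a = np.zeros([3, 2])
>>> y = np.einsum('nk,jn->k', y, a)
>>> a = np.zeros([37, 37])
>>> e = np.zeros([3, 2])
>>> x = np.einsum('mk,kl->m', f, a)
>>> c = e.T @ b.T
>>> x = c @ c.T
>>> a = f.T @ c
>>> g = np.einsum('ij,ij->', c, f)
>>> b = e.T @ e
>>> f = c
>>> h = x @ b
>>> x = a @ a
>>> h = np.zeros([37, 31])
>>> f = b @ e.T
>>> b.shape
(2, 2)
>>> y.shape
(37,)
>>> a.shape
(37, 37)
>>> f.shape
(2, 3)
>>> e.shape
(3, 2)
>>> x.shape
(37, 37)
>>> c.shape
(2, 37)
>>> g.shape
()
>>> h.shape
(37, 31)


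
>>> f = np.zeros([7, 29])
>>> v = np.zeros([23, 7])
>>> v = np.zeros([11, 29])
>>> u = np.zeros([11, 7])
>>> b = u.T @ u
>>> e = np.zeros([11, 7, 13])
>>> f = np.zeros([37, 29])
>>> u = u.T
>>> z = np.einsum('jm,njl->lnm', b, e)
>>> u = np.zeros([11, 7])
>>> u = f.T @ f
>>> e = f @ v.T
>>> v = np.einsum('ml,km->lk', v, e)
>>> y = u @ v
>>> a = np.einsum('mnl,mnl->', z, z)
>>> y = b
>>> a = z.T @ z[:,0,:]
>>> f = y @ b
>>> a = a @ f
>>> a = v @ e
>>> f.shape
(7, 7)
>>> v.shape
(29, 37)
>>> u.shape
(29, 29)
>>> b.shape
(7, 7)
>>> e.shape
(37, 11)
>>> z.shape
(13, 11, 7)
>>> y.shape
(7, 7)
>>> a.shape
(29, 11)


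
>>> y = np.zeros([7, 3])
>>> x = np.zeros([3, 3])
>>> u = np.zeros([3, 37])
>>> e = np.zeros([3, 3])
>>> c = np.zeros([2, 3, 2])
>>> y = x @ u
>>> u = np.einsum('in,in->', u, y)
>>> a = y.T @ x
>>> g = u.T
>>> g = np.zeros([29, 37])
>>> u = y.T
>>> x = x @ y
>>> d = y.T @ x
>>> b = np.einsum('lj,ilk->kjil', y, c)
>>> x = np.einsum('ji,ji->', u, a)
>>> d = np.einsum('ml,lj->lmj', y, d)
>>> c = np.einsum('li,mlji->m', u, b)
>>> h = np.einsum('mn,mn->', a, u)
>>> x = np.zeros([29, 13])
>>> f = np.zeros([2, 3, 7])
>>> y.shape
(3, 37)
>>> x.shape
(29, 13)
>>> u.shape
(37, 3)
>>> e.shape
(3, 3)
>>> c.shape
(2,)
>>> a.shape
(37, 3)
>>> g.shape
(29, 37)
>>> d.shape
(37, 3, 37)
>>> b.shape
(2, 37, 2, 3)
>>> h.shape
()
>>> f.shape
(2, 3, 7)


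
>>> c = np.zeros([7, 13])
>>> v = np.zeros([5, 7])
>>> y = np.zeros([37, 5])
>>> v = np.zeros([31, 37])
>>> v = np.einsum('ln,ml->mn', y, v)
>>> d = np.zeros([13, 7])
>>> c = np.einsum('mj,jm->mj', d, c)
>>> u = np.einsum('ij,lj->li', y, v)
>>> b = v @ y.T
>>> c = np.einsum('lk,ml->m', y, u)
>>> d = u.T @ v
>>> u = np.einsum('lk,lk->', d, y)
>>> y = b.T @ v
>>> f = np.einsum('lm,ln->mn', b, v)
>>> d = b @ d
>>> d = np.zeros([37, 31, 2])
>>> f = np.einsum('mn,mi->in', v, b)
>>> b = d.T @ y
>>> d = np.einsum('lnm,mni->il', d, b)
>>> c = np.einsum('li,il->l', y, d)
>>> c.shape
(37,)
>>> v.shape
(31, 5)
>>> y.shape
(37, 5)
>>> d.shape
(5, 37)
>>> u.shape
()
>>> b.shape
(2, 31, 5)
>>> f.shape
(37, 5)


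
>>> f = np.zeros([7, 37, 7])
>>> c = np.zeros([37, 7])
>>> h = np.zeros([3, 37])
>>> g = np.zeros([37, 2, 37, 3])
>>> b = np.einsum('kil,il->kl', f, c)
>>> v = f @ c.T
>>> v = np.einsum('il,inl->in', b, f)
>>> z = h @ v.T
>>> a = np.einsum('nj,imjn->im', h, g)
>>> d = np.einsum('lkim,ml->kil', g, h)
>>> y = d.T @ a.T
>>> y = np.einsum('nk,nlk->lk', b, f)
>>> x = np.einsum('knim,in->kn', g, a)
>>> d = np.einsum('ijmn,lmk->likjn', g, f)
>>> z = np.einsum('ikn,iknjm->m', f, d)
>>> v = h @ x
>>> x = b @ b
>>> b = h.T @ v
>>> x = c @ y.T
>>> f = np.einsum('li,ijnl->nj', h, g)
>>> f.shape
(37, 2)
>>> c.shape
(37, 7)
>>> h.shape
(3, 37)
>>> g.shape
(37, 2, 37, 3)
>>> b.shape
(37, 2)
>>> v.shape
(3, 2)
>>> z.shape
(3,)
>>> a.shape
(37, 2)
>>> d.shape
(7, 37, 7, 2, 3)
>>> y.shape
(37, 7)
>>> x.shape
(37, 37)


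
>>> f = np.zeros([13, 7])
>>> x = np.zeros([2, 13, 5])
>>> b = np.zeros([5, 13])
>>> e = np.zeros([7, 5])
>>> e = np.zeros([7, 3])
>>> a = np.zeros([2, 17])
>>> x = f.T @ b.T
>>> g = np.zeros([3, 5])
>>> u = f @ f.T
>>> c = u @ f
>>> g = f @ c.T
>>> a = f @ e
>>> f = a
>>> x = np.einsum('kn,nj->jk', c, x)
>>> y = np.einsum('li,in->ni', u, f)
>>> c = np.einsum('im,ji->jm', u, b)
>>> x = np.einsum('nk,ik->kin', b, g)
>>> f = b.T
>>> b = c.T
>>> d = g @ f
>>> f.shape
(13, 5)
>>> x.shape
(13, 13, 5)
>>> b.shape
(13, 5)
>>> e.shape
(7, 3)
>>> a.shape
(13, 3)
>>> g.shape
(13, 13)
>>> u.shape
(13, 13)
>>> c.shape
(5, 13)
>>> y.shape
(3, 13)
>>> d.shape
(13, 5)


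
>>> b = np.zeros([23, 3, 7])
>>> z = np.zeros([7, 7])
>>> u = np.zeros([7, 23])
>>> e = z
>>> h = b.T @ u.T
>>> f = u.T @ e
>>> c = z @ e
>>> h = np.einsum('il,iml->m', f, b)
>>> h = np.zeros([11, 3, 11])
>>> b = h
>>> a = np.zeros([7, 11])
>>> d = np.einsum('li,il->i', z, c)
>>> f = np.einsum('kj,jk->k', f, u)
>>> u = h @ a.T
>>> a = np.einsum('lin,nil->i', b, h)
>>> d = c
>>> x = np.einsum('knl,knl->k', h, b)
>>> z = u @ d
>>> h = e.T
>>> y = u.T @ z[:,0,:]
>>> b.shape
(11, 3, 11)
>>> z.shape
(11, 3, 7)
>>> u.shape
(11, 3, 7)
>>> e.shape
(7, 7)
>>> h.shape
(7, 7)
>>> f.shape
(23,)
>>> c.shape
(7, 7)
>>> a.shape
(3,)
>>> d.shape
(7, 7)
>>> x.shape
(11,)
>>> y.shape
(7, 3, 7)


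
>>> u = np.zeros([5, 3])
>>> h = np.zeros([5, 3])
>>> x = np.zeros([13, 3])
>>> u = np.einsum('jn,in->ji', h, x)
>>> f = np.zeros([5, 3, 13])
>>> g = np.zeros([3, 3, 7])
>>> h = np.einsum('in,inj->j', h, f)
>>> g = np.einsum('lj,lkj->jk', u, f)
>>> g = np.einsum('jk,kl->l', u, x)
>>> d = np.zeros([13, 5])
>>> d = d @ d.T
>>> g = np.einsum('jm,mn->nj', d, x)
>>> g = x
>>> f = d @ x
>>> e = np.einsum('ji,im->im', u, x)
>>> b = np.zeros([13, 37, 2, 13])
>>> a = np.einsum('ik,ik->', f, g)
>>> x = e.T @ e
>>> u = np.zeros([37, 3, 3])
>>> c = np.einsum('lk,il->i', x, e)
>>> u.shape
(37, 3, 3)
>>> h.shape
(13,)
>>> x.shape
(3, 3)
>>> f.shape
(13, 3)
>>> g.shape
(13, 3)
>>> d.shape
(13, 13)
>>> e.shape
(13, 3)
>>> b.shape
(13, 37, 2, 13)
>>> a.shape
()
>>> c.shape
(13,)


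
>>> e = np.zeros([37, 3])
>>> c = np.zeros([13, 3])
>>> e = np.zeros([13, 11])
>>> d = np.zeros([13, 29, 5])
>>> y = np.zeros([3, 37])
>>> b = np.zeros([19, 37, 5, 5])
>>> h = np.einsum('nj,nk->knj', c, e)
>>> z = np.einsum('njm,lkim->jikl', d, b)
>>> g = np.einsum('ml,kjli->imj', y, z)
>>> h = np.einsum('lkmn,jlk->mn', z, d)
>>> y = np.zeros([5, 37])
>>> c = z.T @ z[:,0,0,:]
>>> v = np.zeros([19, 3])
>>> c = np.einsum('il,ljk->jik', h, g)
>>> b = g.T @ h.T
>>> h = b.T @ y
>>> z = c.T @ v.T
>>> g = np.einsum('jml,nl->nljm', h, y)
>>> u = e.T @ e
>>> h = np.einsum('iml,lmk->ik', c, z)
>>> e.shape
(13, 11)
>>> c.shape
(3, 37, 5)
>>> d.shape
(13, 29, 5)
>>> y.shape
(5, 37)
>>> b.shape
(5, 3, 37)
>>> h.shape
(3, 19)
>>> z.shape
(5, 37, 19)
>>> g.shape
(5, 37, 37, 3)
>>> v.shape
(19, 3)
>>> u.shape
(11, 11)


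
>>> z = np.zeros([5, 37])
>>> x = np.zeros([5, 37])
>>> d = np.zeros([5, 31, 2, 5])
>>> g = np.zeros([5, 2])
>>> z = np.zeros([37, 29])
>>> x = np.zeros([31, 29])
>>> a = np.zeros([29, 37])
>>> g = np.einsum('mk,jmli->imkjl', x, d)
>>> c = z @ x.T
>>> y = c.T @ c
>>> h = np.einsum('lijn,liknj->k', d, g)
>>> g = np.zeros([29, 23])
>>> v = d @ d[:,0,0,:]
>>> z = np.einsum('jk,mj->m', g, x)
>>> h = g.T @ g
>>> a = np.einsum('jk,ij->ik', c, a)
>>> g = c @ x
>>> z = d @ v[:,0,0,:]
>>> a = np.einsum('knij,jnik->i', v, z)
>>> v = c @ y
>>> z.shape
(5, 31, 2, 5)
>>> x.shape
(31, 29)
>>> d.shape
(5, 31, 2, 5)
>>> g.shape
(37, 29)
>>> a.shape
(2,)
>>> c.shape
(37, 31)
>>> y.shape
(31, 31)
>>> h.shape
(23, 23)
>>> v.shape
(37, 31)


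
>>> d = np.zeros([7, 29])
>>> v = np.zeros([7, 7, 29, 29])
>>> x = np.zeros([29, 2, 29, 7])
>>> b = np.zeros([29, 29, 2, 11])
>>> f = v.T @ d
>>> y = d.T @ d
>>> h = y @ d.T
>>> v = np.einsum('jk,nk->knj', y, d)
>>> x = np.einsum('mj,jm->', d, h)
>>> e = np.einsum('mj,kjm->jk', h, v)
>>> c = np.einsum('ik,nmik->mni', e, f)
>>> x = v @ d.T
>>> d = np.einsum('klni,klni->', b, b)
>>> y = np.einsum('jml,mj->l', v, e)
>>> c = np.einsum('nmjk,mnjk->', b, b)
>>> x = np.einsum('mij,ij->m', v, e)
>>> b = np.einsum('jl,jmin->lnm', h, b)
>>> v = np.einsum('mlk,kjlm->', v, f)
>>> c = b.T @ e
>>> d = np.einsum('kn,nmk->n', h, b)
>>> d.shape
(7,)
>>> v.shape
()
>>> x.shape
(29,)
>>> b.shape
(7, 11, 29)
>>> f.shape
(29, 29, 7, 29)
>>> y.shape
(29,)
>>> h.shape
(29, 7)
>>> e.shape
(7, 29)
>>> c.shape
(29, 11, 29)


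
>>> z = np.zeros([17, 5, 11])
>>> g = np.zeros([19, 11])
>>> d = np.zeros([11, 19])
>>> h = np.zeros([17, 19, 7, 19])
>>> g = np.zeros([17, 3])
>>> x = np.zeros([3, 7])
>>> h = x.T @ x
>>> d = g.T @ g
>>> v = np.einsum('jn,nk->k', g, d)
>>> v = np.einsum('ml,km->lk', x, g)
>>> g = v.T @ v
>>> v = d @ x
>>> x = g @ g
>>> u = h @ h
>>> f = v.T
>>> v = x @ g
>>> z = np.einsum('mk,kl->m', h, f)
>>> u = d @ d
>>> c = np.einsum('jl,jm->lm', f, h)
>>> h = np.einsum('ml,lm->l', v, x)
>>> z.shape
(7,)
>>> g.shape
(17, 17)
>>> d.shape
(3, 3)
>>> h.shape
(17,)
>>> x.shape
(17, 17)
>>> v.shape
(17, 17)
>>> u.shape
(3, 3)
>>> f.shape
(7, 3)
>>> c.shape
(3, 7)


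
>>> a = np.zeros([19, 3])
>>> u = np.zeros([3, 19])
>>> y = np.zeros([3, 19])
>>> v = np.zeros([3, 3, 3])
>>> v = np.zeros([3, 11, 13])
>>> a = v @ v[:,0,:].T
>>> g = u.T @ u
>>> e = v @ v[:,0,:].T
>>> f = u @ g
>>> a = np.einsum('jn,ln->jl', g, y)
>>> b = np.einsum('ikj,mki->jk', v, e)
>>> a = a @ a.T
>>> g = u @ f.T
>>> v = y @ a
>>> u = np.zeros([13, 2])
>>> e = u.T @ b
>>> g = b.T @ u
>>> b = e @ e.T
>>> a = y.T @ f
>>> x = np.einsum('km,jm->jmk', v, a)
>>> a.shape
(19, 19)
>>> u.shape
(13, 2)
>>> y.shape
(3, 19)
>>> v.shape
(3, 19)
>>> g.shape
(11, 2)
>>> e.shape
(2, 11)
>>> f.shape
(3, 19)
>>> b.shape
(2, 2)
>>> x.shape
(19, 19, 3)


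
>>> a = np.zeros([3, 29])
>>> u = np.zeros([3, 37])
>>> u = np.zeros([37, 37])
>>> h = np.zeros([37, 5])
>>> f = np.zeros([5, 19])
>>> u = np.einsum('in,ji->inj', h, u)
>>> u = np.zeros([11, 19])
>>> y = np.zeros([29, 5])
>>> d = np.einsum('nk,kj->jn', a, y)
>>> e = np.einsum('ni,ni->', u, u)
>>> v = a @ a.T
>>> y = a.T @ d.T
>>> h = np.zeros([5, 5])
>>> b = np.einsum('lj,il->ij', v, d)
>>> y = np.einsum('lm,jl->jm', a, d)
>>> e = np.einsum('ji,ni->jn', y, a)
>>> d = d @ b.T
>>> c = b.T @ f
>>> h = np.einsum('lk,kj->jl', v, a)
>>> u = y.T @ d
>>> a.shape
(3, 29)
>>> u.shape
(29, 5)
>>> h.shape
(29, 3)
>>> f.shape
(5, 19)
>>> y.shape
(5, 29)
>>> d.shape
(5, 5)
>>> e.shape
(5, 3)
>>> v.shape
(3, 3)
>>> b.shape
(5, 3)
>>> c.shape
(3, 19)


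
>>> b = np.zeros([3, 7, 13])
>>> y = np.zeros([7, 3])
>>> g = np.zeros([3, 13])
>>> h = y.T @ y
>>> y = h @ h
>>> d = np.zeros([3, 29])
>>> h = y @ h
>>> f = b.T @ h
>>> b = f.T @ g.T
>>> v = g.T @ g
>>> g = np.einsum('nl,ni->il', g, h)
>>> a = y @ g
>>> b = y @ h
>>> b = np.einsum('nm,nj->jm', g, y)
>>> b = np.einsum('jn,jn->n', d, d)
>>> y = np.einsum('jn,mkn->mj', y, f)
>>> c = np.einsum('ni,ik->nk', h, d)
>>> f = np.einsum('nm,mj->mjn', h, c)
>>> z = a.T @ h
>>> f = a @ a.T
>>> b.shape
(29,)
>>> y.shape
(13, 3)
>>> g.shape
(3, 13)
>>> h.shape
(3, 3)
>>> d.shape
(3, 29)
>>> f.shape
(3, 3)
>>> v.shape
(13, 13)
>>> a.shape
(3, 13)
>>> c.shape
(3, 29)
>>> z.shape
(13, 3)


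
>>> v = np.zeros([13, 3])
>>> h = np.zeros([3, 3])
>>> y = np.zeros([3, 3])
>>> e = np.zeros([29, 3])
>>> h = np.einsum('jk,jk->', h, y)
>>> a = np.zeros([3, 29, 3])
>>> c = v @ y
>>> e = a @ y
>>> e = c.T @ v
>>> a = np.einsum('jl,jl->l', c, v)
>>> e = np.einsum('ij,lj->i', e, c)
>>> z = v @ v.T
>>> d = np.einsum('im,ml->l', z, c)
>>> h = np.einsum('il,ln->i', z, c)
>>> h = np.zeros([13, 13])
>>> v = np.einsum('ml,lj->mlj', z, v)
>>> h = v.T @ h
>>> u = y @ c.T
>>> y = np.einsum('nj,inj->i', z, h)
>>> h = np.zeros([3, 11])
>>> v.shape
(13, 13, 3)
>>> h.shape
(3, 11)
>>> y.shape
(3,)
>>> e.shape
(3,)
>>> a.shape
(3,)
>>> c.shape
(13, 3)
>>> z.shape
(13, 13)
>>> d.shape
(3,)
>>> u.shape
(3, 13)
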